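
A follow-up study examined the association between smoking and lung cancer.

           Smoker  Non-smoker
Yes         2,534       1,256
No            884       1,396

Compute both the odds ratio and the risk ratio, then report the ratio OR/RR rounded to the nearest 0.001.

Reading the table with exposure as columns: a = 2534 (Smoker, case), b = 884 (Smoker, non-case), c = 1256 (Non-smoker, case), d = 1396.
OR = (2534·1396)/(884·1256) = 3537464/1110304 = 3.18603
Risk in exposed = 2534/3418 = 0.74137; risk in unexposed = 1256/2652 = 0.47360; RR = 1.56538
OR/RR = 3.18603 / 1.56538 = 2.03532
The outcome is not rare, so the OR lies further from 1 than the RR.

2.035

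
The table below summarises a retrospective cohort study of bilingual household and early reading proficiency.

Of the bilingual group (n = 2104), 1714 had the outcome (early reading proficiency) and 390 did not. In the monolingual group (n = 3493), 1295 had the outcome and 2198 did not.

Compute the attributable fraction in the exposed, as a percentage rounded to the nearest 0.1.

54.5

From the description: a = 1714, b = 390, c = 1295, d = 2198.
Risk in exposed = 1714/2104 = 0.81464; risk in unexposed = 1295/3493 = 0.37074.
RR = 0.81464/0.37074 = 2.19732
AR% = (RR − 1)/RR × 100 = (2.19732 − 1)/2.19732 × 100 = 54.4901%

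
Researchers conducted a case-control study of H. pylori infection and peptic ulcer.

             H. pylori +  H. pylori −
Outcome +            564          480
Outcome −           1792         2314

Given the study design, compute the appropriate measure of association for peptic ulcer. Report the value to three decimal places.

Reading the table with exposure as columns: a = 564 (H. pylori +, case), b = 1792 (H. pylori +, non-case), c = 480 (H. pylori −, case), d = 2314.
This is a case-control study: participants were sampled on outcome status, so risks in the source population cannot be estimated directly — relative risk is not valid here. The odds ratio is the appropriate measure.
OR = (a·d)/(b·c) = (564 × 2314) / (1792 × 480) = 1305096 / 860160 = 1.51727

1.517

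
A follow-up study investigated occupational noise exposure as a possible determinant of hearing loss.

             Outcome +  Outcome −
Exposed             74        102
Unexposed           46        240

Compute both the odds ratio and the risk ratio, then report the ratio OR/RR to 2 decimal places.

Cells: a = 74, b = 102, c = 46, d = 240.
OR = (74·240)/(102·46) = 17760/4692 = 3.78517
Risk in exposed = 74/176 = 0.42045; risk in unexposed = 46/286 = 0.16084; RR = 2.61413
OR/RR = 3.78517 / 2.61413 = 1.44796
The outcome is not rare, so the OR lies further from 1 than the RR.

1.45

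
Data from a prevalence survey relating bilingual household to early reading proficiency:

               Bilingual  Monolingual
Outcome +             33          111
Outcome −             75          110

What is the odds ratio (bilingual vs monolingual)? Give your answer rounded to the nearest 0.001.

Reading the table with exposure as columns: a = 33 (Bilingual, case), b = 75 (Bilingual, non-case), c = 111 (Monolingual, case), d = 110.
OR = (a·d)/(b·c) = (33 × 110) / (75 × 111) = 3630 / 8325 = 0.43604
Exposure is associated with lower odds of early reading proficiency (OR = 0.44 < 1).

0.436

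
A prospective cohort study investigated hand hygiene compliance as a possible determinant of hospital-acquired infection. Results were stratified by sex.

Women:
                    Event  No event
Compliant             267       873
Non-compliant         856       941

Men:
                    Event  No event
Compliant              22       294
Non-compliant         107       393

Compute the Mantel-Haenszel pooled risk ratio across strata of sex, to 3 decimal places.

0.473

RR_MH = Σ(aᵢ·n₀ᵢ/nᵢ) / Σ(cᵢ·n₁ᵢ/nᵢ), with n₁ᵢ = aᵢ+bᵢ (exposed), n₀ᵢ = cᵢ+dᵢ (unexposed), nᵢ = n₁ᵢ+n₀ᵢ.
Stratum 1 (Women): n₁ = 1140, n₀ = 1797, n = 2937; a·n₀/n = 267·1797/2937 = 163.3636; c·n₁/n = 856·1140/2937 = 332.2574
Stratum 2 (Men): n₁ = 316, n₀ = 500, n = 816; a·n₀/n = 22·500/816 = 13.4804; c·n₁/n = 107·316/816 = 41.4363
RR_MH = (163.3636 + 13.4804) / (332.2574 + 41.4363) = 176.8440 / 373.6937 = 0.47323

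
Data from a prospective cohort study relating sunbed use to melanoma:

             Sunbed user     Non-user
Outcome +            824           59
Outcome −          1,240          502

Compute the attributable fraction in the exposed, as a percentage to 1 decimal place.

Reading the table with exposure as columns: a = 824 (Sunbed user, case), b = 1240 (Sunbed user, non-case), c = 59 (Non-user, case), d = 502.
Risk in exposed = 824/2064 = 0.39922; risk in unexposed = 59/561 = 0.10517.
RR = 0.39922/0.10517 = 3.79602
AR% = (RR − 1)/RR × 100 = (3.79602 − 1)/3.79602 × 100 = 73.6566%

73.7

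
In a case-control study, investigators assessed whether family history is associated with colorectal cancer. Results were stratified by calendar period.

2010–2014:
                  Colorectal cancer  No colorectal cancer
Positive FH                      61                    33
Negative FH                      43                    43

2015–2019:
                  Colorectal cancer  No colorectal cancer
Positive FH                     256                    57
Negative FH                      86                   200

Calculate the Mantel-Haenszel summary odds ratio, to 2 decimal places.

OR_MH = Σ(aᵢdᵢ/nᵢ) / Σ(bᵢcᵢ/nᵢ), where nᵢ is the stratum total.
Stratum 1 (2010–2014): n = 180; a·d/n = 61·43/180 = 14.5722; b·c/n = 33·43/180 = 7.8833
Stratum 2 (2015–2019): n = 599; a·d/n = 256·200/599 = 85.4758; b·c/n = 57·86/599 = 8.1836
OR_MH = (14.5722 + 85.4758) / (7.8833 + 8.1836) = 100.0480 / 16.0670 = 6.22694

6.23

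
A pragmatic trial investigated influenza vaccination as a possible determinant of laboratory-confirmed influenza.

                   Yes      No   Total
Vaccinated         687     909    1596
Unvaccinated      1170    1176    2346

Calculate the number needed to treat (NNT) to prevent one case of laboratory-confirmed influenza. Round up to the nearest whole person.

Risk in treated group = 687/1596 = 0.43045; risk in control = 1170/2346 = 0.49872.
Absolute risk reduction = 0.49872 − 0.43045 = 0.06827
NNT = 1 / ARR = 1 / 0.06827 = 14.648 → round up → 15

15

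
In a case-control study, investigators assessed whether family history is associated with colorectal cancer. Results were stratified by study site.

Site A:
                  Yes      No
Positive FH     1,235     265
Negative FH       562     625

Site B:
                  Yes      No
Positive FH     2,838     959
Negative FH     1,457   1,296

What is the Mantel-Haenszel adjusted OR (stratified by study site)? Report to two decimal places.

OR_MH = Σ(aᵢdᵢ/nᵢ) / Σ(bᵢcᵢ/nᵢ), where nᵢ is the stratum total.
Stratum 1 (Site A): n = 2687; a·d/n = 1235·625/2687 = 287.2627; b·c/n = 265·562/2687 = 55.4261
Stratum 2 (Site B): n = 6550; a·d/n = 2838·1296/6550 = 561.5340; b·c/n = 959·1457/6550 = 213.3226
OR_MH = (287.2627 + 561.5340) / (55.4261 + 213.3226) = 848.7968 / 268.7487 = 3.15833

3.16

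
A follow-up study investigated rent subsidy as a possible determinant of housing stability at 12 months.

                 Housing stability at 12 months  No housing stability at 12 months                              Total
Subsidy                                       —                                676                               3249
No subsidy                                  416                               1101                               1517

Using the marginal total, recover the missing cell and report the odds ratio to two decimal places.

The missing cell is in the exposed row: 3249 − 676 = 2573.
So a = 2573, b = 676, c = 416, d = 1101.
OR = (a·d)/(b·c) = (2573 × 1101) / (676 × 416) = 2832873 / 281216 = 10.07366

10.07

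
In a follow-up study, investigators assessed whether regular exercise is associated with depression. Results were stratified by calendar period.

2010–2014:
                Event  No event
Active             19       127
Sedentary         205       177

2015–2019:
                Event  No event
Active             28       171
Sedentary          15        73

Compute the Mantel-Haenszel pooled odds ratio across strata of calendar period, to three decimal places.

0.232

OR_MH = Σ(aᵢdᵢ/nᵢ) / Σ(bᵢcᵢ/nᵢ), where nᵢ is the stratum total.
Stratum 1 (2010–2014): n = 528; a·d/n = 19·177/528 = 6.3693; b·c/n = 127·205/528 = 49.3087
Stratum 2 (2015–2019): n = 287; a·d/n = 28·73/287 = 7.1220; b·c/n = 171·15/287 = 8.9373
OR_MH = (6.3693 + 7.1220) / (49.3087 + 8.9373) = 13.4913 / 58.2460 = 0.23163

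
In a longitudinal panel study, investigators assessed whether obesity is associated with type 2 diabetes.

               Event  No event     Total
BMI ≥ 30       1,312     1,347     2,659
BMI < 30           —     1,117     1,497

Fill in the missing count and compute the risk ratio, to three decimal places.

1.944

The missing cell is in the unexposed row: 1497 − 1117 = 380.
So a = 1312, b = 1347, c = 380, d = 1117.
RR = [a/(a+b)] / [c/(c+d)] = (1312/2659) / (380/1497) = 0.49342/0.25384 = 1.94381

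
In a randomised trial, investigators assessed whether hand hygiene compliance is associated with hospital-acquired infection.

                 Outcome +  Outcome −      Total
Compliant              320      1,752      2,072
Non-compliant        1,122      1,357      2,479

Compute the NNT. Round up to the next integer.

Risk in treated group = 320/2072 = 0.15444; risk in control = 1122/2479 = 0.45260.
Absolute risk reduction = 0.45260 − 0.15444 = 0.29816
NNT = 1 / ARR = 1 / 0.29816 = 3.354 → round up → 4

4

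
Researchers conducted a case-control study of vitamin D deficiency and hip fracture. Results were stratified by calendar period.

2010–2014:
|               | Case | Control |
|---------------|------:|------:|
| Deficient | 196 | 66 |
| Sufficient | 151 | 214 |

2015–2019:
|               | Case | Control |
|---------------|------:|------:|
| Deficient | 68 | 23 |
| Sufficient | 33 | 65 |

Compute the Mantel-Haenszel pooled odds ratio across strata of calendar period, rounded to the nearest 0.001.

4.534

OR_MH = Σ(aᵢdᵢ/nᵢ) / Σ(bᵢcᵢ/nᵢ), where nᵢ is the stratum total.
Stratum 1 (2010–2014): n = 627; a·d/n = 196·214/627 = 66.8963; b·c/n = 66·151/627 = 15.8947
Stratum 2 (2015–2019): n = 189; a·d/n = 68·65/189 = 23.3862; b·c/n = 23·33/189 = 4.0159
OR_MH = (66.8963 + 23.3862) / (15.8947 + 4.0159) = 90.2826 / 19.9106 = 4.53440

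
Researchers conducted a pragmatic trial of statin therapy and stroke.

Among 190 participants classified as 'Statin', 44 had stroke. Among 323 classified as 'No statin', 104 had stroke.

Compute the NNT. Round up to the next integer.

Risk in treated group = 44/190 = 0.23158; risk in control = 104/323 = 0.32198.
Absolute risk reduction = 0.32198 − 0.23158 = 0.09040
NNT = 1 / ARR = 1 / 0.09040 = 11.062 → round up → 12

12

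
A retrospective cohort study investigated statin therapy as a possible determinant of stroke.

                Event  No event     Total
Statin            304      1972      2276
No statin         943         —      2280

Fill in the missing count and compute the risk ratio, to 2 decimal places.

The missing cell is in the unexposed row: 2280 − 943 = 1337.
So a = 304, b = 1972, c = 943, d = 1337.
RR = [a/(a+b)] / [c/(c+d)] = (304/2276) / (943/2280) = 0.13357/0.41360 = 0.32294

0.32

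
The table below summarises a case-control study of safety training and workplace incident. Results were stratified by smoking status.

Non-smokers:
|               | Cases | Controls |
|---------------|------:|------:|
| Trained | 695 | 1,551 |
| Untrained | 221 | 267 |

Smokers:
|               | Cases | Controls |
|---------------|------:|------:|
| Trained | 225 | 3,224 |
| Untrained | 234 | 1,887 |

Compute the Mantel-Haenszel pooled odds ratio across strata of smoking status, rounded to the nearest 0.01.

OR_MH = Σ(aᵢdᵢ/nᵢ) / Σ(bᵢcᵢ/nᵢ), where nᵢ is the stratum total.
Stratum 1 (Non-smokers): n = 2734; a·d/n = 695·267/2734 = 67.8731; b·c/n = 1551·221/2734 = 125.3734
Stratum 2 (Smokers): n = 5570; a·d/n = 225·1887/5570 = 76.2253; b·c/n = 3224·234/5570 = 135.4427
OR_MH = (67.8731 + 76.2253) / (125.3734 + 135.4427) = 144.0984 / 260.8162 = 0.55249

0.55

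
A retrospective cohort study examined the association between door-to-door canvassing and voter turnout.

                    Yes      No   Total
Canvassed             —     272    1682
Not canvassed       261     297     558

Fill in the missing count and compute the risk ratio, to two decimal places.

The missing cell is in the exposed row: 1682 − 272 = 1410.
So a = 1410, b = 272, c = 261, d = 297.
RR = [a/(a+b)] / [c/(c+d)] = (1410/1682) / (261/558) = 0.83829/0.46774 = 1.79220

1.79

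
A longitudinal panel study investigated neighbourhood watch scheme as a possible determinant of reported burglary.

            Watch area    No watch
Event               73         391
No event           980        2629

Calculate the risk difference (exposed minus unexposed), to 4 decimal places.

Reading the table with exposure as columns: a = 73 (Watch area, case), b = 980 (Watch area, non-case), c = 391 (No watch, case), d = 2629.
Risk in exposed = 73/1053 = 0.069326; risk in unexposed = 391/3020 = 0.129470.
Risk difference = 0.069326 − 0.129470 = -0.060144

-0.0601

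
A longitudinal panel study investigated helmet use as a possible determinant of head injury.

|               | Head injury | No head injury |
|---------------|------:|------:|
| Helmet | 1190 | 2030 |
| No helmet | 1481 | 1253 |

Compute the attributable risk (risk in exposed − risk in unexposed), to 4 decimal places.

-0.1721

Cells: a = 1190, b = 2030, c = 1481, d = 1253.
Risk in exposed = 1190/3220 = 0.369565; risk in unexposed = 1481/2734 = 0.541697.
Risk difference = 0.369565 − 0.541697 = -0.172132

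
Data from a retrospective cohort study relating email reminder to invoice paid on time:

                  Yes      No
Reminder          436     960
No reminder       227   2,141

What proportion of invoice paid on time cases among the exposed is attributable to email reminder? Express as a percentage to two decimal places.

Cells: a = 436, b = 960, c = 227, d = 2141.
Risk in exposed = 436/1396 = 0.31232; risk in unexposed = 227/2368 = 0.09586.
RR = 0.31232/0.09586 = 3.25804
AR% = (RR − 1)/RR × 100 = (3.25804 − 1)/3.25804 × 100 = 69.3067%

69.31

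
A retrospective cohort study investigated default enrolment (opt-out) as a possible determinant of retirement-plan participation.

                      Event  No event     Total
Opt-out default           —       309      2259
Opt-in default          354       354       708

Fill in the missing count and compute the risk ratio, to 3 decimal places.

The missing cell is in the exposed row: 2259 − 309 = 1950.
So a = 1950, b = 309, c = 354, d = 354.
RR = [a/(a+b)] / [c/(c+d)] = (1950/2259) / (354/708) = 0.86321/0.50000 = 1.72643

1.726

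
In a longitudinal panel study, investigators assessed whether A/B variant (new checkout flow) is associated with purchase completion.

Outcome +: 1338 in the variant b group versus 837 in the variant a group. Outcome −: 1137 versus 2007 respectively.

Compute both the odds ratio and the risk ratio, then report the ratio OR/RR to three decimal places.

From the description: a = 1338, b = 1137, c = 837, d = 2007.
OR = (1338·2007)/(1137·837) = 2685366/951669 = 2.82174
Risk in exposed = 1338/2475 = 0.54061; risk in unexposed = 837/2844 = 0.29430; RR = 1.83690
OR/RR = 2.82174 / 1.83690 = 1.53615
The outcome is not rare, so the OR lies further from 1 than the RR.

1.536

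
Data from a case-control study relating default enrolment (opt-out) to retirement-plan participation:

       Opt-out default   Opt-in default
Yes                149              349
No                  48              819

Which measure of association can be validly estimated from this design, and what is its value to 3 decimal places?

Reading the table with exposure as columns: a = 149 (Opt-out default, case), b = 48 (Opt-out default, non-case), c = 349 (Opt-in default, case), d = 819.
This is a case-control study: participants were sampled on outcome status, so risks in the source population cannot be estimated directly — relative risk is not valid here. The odds ratio is the appropriate measure.
OR = (a·d)/(b·c) = (149 × 819) / (48 × 349) = 122031 / 16752 = 7.28456

7.285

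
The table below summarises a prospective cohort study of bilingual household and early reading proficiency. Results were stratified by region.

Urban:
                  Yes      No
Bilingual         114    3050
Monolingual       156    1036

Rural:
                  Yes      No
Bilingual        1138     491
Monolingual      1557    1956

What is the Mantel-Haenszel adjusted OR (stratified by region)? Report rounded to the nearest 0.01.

OR_MH = Σ(aᵢdᵢ/nᵢ) / Σ(bᵢcᵢ/nᵢ), where nᵢ is the stratum total.
Stratum 1 (Urban): n = 4356; a·d/n = 114·1036/4356 = 27.1129; b·c/n = 3050·156/4356 = 109.2287
Stratum 2 (Rural): n = 5142; a·d/n = 1138·1956/5142 = 432.8915; b·c/n = 491·1557/5142 = 148.6750
OR_MH = (27.1129 + 432.8915) / (109.2287 + 148.6750) = 460.0044 / 257.9037 = 1.78363

1.78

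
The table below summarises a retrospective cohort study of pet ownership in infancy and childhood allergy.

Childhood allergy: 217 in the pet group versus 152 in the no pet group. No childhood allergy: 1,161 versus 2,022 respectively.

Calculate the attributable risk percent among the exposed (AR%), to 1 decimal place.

55.6

From the description: a = 217, b = 1161, c = 152, d = 2022.
Risk in exposed = 217/1378 = 0.15747; risk in unexposed = 152/2174 = 0.06992.
RR = 0.15747/0.06992 = 2.25230
AR% = (RR − 1)/RR × 100 = (2.25230 − 1)/2.25230 × 100 = 55.6010%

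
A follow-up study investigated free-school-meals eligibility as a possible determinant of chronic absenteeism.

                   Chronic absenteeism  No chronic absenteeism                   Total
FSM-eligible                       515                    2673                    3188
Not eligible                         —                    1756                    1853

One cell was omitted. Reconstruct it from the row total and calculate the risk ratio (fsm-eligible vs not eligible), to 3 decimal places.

3.086

The missing cell is in the unexposed row: 1853 − 1756 = 97.
So a = 515, b = 2673, c = 97, d = 1756.
RR = [a/(a+b)] / [c/(c+d)] = (515/3188) / (97/1853) = 0.16154/0.05235 = 3.08598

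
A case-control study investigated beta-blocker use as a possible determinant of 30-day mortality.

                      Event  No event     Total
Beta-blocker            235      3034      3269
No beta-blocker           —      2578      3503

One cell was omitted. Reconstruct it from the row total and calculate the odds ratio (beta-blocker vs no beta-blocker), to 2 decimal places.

0.22

The missing cell is in the unexposed row: 3503 − 2578 = 925.
So a = 235, b = 3034, c = 925, d = 2578.
OR = (a·d)/(b·c) = (235 × 2578) / (3034 × 925) = 605830 / 2806450 = 0.21587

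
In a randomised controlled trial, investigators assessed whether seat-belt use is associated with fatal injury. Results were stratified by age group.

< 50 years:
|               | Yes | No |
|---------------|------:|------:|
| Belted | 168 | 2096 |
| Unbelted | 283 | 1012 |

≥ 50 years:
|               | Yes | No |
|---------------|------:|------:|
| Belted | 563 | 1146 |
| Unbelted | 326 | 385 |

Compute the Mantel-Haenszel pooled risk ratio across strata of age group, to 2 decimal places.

0.55

RR_MH = Σ(aᵢ·n₀ᵢ/nᵢ) / Σ(cᵢ·n₁ᵢ/nᵢ), with n₁ᵢ = aᵢ+bᵢ (exposed), n₀ᵢ = cᵢ+dᵢ (unexposed), nᵢ = n₁ᵢ+n₀ᵢ.
Stratum 1 (< 50 years): n₁ = 2264, n₀ = 1295, n = 3559; a·n₀/n = 168·1295/3559 = 61.1295; c·n₁/n = 283·2264/3559 = 180.0258
Stratum 2 (≥ 50 years): n₁ = 1709, n₀ = 711, n = 2420; a·n₀/n = 563·711/2420 = 165.4103; c·n₁/n = 326·1709/2420 = 230.2207
RR_MH = (61.1295 + 165.4103) / (180.0258 + 230.2207) = 226.5399 / 410.2465 = 0.55220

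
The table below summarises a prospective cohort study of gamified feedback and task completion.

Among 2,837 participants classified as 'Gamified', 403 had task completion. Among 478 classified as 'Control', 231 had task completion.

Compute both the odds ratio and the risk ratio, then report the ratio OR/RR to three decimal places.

0.602

From the description: a = 403, b = 2434, c = 231, d = 247.
OR = (403·247)/(2434·231) = 99541/562254 = 0.17704
Risk in exposed = 403/2837 = 0.14205; risk in unexposed = 231/478 = 0.48326; RR = 0.29394
OR/RR = 0.17704 / 0.29394 = 0.60229
The outcome is not rare, so the OR lies further from 1 than the RR.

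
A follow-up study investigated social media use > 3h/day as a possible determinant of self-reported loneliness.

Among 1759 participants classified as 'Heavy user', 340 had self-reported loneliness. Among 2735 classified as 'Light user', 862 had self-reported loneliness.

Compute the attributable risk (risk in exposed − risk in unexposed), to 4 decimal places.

From the description: a = 340, b = 1419, c = 862, d = 1873.
Risk in exposed = 340/1759 = 0.193292; risk in unexposed = 862/2735 = 0.315174.
Risk difference = 0.193292 − 0.315174 = -0.121882

-0.1219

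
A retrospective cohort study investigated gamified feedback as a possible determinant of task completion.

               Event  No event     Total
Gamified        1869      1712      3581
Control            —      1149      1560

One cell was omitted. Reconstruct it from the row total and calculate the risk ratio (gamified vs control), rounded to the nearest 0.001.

The missing cell is in the unexposed row: 1560 − 1149 = 411.
So a = 1869, b = 1712, c = 411, d = 1149.
RR = [a/(a+b)] / [c/(c+d)] = (1869/3581) / (411/1560) = 0.52192/0.26346 = 1.98101

1.981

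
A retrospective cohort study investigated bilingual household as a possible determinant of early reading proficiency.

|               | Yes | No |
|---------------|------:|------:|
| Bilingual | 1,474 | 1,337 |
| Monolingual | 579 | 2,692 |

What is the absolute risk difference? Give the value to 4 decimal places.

0.3474

Cells: a = 1474, b = 1337, c = 579, d = 2692.
Risk in exposed = 1474/2811 = 0.524369; risk in unexposed = 579/3271 = 0.177010.
Risk difference = 0.524369 − 0.177010 = 0.347358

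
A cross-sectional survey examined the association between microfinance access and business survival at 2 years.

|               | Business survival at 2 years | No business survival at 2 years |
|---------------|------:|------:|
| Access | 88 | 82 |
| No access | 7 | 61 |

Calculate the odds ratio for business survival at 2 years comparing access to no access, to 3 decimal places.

Cells: a = 88, b = 82, c = 7, d = 61.
OR = (a·d)/(b·c) = (88 × 61) / (82 × 7) = 5368 / 574 = 9.35192
The odds of business survival at 2 years are about 9.35 times as high in the access group.

9.352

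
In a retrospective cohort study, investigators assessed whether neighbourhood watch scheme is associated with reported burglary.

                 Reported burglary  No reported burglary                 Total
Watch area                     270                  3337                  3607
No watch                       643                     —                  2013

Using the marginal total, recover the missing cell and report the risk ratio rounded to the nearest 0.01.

0.23

The missing cell is in the unexposed row: 2013 − 643 = 1370.
So a = 270, b = 3337, c = 643, d = 1370.
RR = [a/(a+b)] / [c/(c+d)] = (270/3607) / (643/2013) = 0.07485/0.31942 = 0.23434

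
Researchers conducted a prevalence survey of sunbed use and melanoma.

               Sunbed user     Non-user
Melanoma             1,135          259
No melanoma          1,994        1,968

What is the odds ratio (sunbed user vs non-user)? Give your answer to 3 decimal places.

4.325

Reading the table with exposure as columns: a = 1135 (Sunbed user, case), b = 1994 (Sunbed user, non-case), c = 259 (Non-user, case), d = 1968.
OR = (a·d)/(b·c) = (1135 × 1968) / (1994 × 259) = 2233680 / 516446 = 4.32510
The odds of melanoma are about 4.33 times as high in the sunbed user group.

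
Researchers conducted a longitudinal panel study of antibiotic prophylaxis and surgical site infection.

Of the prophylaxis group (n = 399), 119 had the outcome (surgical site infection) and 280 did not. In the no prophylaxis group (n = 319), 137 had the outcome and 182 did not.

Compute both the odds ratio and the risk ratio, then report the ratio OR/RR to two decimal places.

From the description: a = 119, b = 280, c = 137, d = 182.
OR = (119·182)/(280·137) = 21658/38360 = 0.56460
Risk in exposed = 119/399 = 0.29825; risk in unexposed = 137/319 = 0.42947; RR = 0.69446
OR/RR = 0.56460 / 0.69446 = 0.81301
The outcome is not rare, so the OR lies further from 1 than the RR.

0.81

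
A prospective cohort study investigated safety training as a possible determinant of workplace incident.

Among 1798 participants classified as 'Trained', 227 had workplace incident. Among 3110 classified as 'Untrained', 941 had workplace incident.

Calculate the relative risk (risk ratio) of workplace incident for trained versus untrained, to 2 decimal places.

From the description: a = 227, b = 1571, c = 941, d = 2169.
Risk in exposed = 227/1798 = 0.12625; risk in unexposed = 941/3110 = 0.30257.
RR = 0.12625 / 0.30257 = 0.41726
The risk is 58% lower among the exposed than among the unexposed.

0.42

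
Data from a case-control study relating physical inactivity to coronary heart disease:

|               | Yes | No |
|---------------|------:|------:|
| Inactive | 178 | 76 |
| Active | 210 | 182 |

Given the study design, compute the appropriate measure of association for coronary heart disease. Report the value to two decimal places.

Cells: a = 178, b = 76, c = 210, d = 182.
This is a case-control study: participants were sampled on outcome status, so risks in the source population cannot be estimated directly — relative risk is not valid here. The odds ratio is the appropriate measure.
OR = (a·d)/(b·c) = (178 × 182) / (76 × 210) = 32396 / 15960 = 2.02982

2.03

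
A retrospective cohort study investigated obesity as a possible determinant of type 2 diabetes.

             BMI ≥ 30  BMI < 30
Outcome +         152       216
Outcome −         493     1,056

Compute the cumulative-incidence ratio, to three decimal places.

Reading the table with exposure as columns: a = 152 (BMI ≥ 30, case), b = 493 (BMI ≥ 30, non-case), c = 216 (BMI < 30, case), d = 1056.
Risk in exposed = 152/645 = 0.23566; risk in unexposed = 216/1272 = 0.16981.
RR = 0.23566 / 0.16981 = 1.38777
The risk among the exposed is 1.39 times that among the unexposed.

1.388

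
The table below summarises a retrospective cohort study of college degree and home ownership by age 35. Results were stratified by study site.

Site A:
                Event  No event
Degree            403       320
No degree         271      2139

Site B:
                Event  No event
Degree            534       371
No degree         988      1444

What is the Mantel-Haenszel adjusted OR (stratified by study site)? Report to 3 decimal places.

OR_MH = Σ(aᵢdᵢ/nᵢ) / Σ(bᵢcᵢ/nᵢ), where nᵢ is the stratum total.
Stratum 1 (Site A): n = 3133; a·d/n = 403·2139/3133 = 275.1411; b·c/n = 320·271/3133 = 27.6795
Stratum 2 (Site B): n = 3337; a·d/n = 534·1444/3337 = 231.0746; b·c/n = 371·988/3337 = 109.8436
OR_MH = (275.1411 + 231.0746) / (27.6795 + 109.8436) = 506.2157 / 137.5231 = 3.68095

3.681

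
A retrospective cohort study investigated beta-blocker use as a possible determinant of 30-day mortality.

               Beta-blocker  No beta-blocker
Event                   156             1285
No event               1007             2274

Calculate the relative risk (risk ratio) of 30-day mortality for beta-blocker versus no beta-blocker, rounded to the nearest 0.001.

0.372

Reading the table with exposure as columns: a = 156 (Beta-blocker, case), b = 1007 (Beta-blocker, non-case), c = 1285 (No beta-blocker, case), d = 2274.
Risk in exposed = 156/1163 = 0.13414; risk in unexposed = 1285/3559 = 0.36106.
RR = 0.13414 / 0.36106 = 0.37151
The risk is 63% lower among the exposed than among the unexposed.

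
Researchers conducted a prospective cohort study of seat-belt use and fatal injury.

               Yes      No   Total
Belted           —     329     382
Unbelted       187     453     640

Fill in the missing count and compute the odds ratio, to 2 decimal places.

The missing cell is in the exposed row: 382 − 329 = 53.
So a = 53, b = 329, c = 187, d = 453.
OR = (a·d)/(b·c) = (53 × 453) / (329 × 187) = 24009 / 61523 = 0.39024

0.39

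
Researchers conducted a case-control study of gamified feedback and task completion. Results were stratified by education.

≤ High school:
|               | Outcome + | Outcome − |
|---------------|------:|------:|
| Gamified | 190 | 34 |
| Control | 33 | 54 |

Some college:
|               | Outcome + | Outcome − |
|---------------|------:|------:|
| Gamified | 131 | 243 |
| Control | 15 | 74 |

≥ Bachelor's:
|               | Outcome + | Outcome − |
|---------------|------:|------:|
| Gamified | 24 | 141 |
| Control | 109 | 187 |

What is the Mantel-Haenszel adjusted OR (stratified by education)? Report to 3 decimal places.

1.420

OR_MH = Σ(aᵢdᵢ/nᵢ) / Σ(bᵢcᵢ/nᵢ), where nᵢ is the stratum total.
Stratum 1 (≤ High school): n = 311; a·d/n = 190·54/311 = 32.9904; b·c/n = 34·33/311 = 3.6077
Stratum 2 (Some college): n = 463; a·d/n = 131·74/463 = 20.9374; b·c/n = 243·15/463 = 7.8726
Stratum 3 (≥ Bachelor's): n = 461; a·d/n = 24·187/461 = 9.7354; b·c/n = 141·109/461 = 33.3384
OR_MH = (32.9904 + 20.9374 + 9.7354) / (3.6077 + 7.8726 + 33.3384) = 63.6631 / 44.8187 = 1.42046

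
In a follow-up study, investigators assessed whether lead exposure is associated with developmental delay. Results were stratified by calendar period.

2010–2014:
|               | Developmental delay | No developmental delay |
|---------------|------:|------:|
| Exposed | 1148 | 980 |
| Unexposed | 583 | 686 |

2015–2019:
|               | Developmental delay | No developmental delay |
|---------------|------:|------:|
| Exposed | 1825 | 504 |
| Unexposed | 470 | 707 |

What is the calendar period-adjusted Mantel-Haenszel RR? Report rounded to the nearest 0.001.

1.537

RR_MH = Σ(aᵢ·n₀ᵢ/nᵢ) / Σ(cᵢ·n₁ᵢ/nᵢ), with n₁ᵢ = aᵢ+bᵢ (exposed), n₀ᵢ = cᵢ+dᵢ (unexposed), nᵢ = n₁ᵢ+n₀ᵢ.
Stratum 1 (2010–2014): n₁ = 2128, n₀ = 1269, n = 3397; a·n₀/n = 1148·1269/3397 = 428.8525; c·n₁/n = 583·2128/3397 = 365.2117
Stratum 2 (2015–2019): n₁ = 2329, n₀ = 1177, n = 3506; a·n₀/n = 1825·1177/3506 = 612.6711; c·n₁/n = 470·2329/3506 = 312.2162
RR_MH = (428.8525 + 612.6711) / (365.2117 + 312.2162) = 1041.5237 / 677.4279 = 1.53747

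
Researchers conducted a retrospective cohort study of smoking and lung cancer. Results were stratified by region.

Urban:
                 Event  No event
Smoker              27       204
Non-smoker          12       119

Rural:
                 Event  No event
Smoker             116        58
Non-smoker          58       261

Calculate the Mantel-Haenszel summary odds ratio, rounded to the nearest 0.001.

OR_MH = Σ(aᵢdᵢ/nᵢ) / Σ(bᵢcᵢ/nᵢ), where nᵢ is the stratum total.
Stratum 1 (Urban): n = 362; a·d/n = 27·119/362 = 8.8757; b·c/n = 204·12/362 = 6.7624
Stratum 2 (Rural): n = 493; a·d/n = 116·261/493 = 61.4118; b·c/n = 58·58/493 = 6.8235
OR_MH = (8.8757 + 61.4118) / (6.7624 + 6.8235) = 70.2875 / 13.5860 = 5.17354

5.174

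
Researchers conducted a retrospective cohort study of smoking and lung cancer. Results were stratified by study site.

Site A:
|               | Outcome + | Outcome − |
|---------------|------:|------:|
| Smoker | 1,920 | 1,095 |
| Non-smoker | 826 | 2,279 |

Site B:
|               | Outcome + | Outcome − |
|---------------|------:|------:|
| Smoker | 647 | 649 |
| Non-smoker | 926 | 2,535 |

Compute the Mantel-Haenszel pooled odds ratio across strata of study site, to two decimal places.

OR_MH = Σ(aᵢdᵢ/nᵢ) / Σ(bᵢcᵢ/nᵢ), where nᵢ is the stratum total.
Stratum 1 (Site A): n = 6120; a·d/n = 1920·2279/6120 = 714.9804; b·c/n = 1095·826/6120 = 147.7892
Stratum 2 (Site B): n = 4757; a·d/n = 647·2535/4757 = 344.7856; b·c/n = 649·926/4757 = 126.3347
OR_MH = (714.9804 + 344.7856) / (147.7892 + 126.3347) = 1059.7660 / 274.1239 = 3.86601

3.87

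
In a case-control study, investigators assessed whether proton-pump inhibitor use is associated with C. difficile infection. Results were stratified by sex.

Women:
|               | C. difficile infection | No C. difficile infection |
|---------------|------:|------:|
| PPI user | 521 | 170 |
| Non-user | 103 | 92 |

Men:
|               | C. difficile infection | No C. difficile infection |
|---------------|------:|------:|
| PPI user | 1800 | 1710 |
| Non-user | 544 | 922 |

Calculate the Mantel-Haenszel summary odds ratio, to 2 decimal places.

OR_MH = Σ(aᵢdᵢ/nᵢ) / Σ(bᵢcᵢ/nᵢ), where nᵢ is the stratum total.
Stratum 1 (Women): n = 886; a·d/n = 521·92/886 = 54.0993; b·c/n = 170·103/886 = 19.7630
Stratum 2 (Men): n = 4976; a·d/n = 1800·922/4976 = 333.5209; b·c/n = 1710·544/4976 = 186.9453
OR_MH = (54.0993 + 333.5209) / (19.7630 + 186.9453) = 387.6202 / 206.7083 = 1.87520

1.88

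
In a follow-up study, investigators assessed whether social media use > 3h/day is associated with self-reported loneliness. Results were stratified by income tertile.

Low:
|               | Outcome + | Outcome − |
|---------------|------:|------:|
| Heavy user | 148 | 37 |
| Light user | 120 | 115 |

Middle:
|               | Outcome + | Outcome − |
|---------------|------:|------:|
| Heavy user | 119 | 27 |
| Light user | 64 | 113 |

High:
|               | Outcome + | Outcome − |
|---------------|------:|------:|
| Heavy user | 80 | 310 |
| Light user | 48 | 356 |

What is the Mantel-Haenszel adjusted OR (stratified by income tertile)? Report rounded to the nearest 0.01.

OR_MH = Σ(aᵢdᵢ/nᵢ) / Σ(bᵢcᵢ/nᵢ), where nᵢ is the stratum total.
Stratum 1 (Low): n = 420; a·d/n = 148·115/420 = 40.5238; b·c/n = 37·120/420 = 10.5714
Stratum 2 (Middle): n = 323; a·d/n = 119·113/323 = 41.6316; b·c/n = 27·64/323 = 5.3498
Stratum 3 (High): n = 794; a·d/n = 80·356/794 = 35.8690; b·c/n = 310·48/794 = 18.7406
OR_MH = (40.5238 + 41.6316 + 35.8690) / (10.5714 + 5.3498 + 18.7406) = 118.0244 / 34.6618 = 3.40503

3.41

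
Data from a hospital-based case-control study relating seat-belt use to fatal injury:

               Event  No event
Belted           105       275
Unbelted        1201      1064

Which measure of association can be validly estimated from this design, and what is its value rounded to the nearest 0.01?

0.34

Cells: a = 105, b = 275, c = 1201, d = 1064.
This is a hospital-based case-control study: participants were sampled on outcome status, so risks in the source population cannot be estimated directly — relative risk is not valid here. The odds ratio is the appropriate measure.
OR = (a·d)/(b·c) = (105 × 1064) / (275 × 1201) = 111720 / 330275 = 0.33826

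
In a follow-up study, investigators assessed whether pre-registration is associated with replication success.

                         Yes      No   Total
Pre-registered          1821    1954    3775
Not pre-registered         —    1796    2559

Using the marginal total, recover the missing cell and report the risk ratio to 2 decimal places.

The missing cell is in the unexposed row: 2559 − 1796 = 763.
So a = 1821, b = 1954, c = 763, d = 1796.
RR = [a/(a+b)] / [c/(c+d)] = (1821/3775) / (763/2559) = 0.48238/0.29816 = 1.61785

1.62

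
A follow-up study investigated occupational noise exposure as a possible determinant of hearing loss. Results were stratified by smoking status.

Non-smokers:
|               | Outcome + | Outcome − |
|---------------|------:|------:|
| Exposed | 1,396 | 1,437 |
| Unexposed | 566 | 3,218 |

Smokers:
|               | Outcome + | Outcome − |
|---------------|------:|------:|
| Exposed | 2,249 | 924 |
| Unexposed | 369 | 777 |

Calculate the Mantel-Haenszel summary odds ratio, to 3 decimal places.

5.368

OR_MH = Σ(aᵢdᵢ/nᵢ) / Σ(bᵢcᵢ/nᵢ), where nᵢ is the stratum total.
Stratum 1 (Non-smokers): n = 6617; a·d/n = 1396·3218/6617 = 678.9071; b·c/n = 1437·566/6617 = 122.9170
Stratum 2 (Smokers): n = 4319; a·d/n = 2249·777/4319 = 404.6013; b·c/n = 924·369/4319 = 78.9433
OR_MH = (678.9071 + 404.6013) / (122.9170 + 78.9433) = 1083.5084 / 201.8603 = 5.36761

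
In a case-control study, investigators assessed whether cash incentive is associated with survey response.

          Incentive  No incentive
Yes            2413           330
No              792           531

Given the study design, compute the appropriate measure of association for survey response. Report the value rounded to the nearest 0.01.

4.90

Reading the table with exposure as columns: a = 2413 (Incentive, case), b = 792 (Incentive, non-case), c = 330 (No incentive, case), d = 531.
This is a case-control study: participants were sampled on outcome status, so risks in the source population cannot be estimated directly — relative risk is not valid here. The odds ratio is the appropriate measure.
OR = (a·d)/(b·c) = (2413 × 531) / (792 × 330) = 1281303 / 261360 = 4.90244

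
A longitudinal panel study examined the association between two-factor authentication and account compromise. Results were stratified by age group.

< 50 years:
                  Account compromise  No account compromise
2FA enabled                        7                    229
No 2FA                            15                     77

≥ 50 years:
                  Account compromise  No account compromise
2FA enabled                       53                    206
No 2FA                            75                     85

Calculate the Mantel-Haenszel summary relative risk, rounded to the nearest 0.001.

RR_MH = Σ(aᵢ·n₀ᵢ/nᵢ) / Σ(cᵢ·n₁ᵢ/nᵢ), with n₁ᵢ = aᵢ+bᵢ (exposed), n₀ᵢ = cᵢ+dᵢ (unexposed), nᵢ = n₁ᵢ+n₀ᵢ.
Stratum 1 (< 50 years): n₁ = 236, n₀ = 92, n = 328; a·n₀/n = 7·92/328 = 1.9634; c·n₁/n = 15·236/328 = 10.7927
Stratum 2 (≥ 50 years): n₁ = 259, n₀ = 160, n = 419; a·n₀/n = 53·160/419 = 20.2387; c·n₁/n = 75·259/419 = 46.3604
RR_MH = (1.9634 + 20.2387) / (10.7927 + 46.3604) = 22.2021 / 57.1531 = 0.38847

0.388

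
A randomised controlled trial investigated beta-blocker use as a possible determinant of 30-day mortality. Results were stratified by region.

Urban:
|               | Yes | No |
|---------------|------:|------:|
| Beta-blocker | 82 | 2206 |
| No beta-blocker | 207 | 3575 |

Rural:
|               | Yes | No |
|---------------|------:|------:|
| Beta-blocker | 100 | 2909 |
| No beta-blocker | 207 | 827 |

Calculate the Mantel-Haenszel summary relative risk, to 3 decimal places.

0.330

RR_MH = Σ(aᵢ·n₀ᵢ/nᵢ) / Σ(cᵢ·n₁ᵢ/nᵢ), with n₁ᵢ = aᵢ+bᵢ (exposed), n₀ᵢ = cᵢ+dᵢ (unexposed), nᵢ = n₁ᵢ+n₀ᵢ.
Stratum 1 (Urban): n₁ = 2288, n₀ = 3782, n = 6070; a·n₀/n = 82·3782/6070 = 51.0913; c·n₁/n = 207·2288/6070 = 78.0257
Stratum 2 (Rural): n₁ = 3009, n₀ = 1034, n = 4043; a·n₀/n = 100·1034/4043 = 25.5751; c·n₁/n = 207·3009/4043 = 154.0596
RR_MH = (51.0913 + 25.5751) / (78.0257 + 154.0596) = 76.6663 / 232.0853 = 0.33034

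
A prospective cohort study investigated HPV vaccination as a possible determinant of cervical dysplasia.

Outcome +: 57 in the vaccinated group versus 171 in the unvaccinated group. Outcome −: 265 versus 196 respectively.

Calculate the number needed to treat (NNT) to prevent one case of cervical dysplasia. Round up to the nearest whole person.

Risk in treated group = 57/322 = 0.17702; risk in control = 171/367 = 0.46594.
Absolute risk reduction = 0.46594 − 0.17702 = 0.28892
NNT = 1 / ARR = 1 / 0.28892 = 3.461 → round up → 4

4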